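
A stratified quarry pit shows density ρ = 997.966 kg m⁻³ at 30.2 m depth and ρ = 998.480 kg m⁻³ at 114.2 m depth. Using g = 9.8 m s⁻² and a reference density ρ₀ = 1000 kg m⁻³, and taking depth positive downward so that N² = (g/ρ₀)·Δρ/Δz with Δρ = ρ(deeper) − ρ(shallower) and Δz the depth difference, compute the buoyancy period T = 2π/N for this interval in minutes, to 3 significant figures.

13.5 min

Δρ = 998.480 − 997.966 = 0.514 kg m⁻³ over Δz = 114.2 − 30.2 = 84 m.
N² = (9.8/1000) × (0.514/84) = 5.9967 × 10⁻⁵ s⁻².
N = √(5.9967 × 10⁻⁵) = 7.7438 × 10⁻³ rad s⁻¹, so T = 2π/N = 811.38 s = 13.523 min ≈ 13.5 min.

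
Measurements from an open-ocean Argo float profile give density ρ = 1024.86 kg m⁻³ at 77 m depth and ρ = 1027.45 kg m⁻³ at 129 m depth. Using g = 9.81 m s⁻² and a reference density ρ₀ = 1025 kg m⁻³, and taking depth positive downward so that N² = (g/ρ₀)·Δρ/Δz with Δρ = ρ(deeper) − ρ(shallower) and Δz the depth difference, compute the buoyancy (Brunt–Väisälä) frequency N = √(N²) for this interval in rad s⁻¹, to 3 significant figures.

0.0218 rad s⁻¹

Δρ = 1027.45 − 1024.86 = 2.59 kg m⁻³ over Δz = 129 − 77 = 52 m.
N² = (9.81/1025) × (2.59/52) = 4.7670 × 10⁻⁴ s⁻².
N = √(4.7670 × 10⁻⁴) = 0.021833 rad s⁻¹ ≈ 0.0218 rad s⁻¹.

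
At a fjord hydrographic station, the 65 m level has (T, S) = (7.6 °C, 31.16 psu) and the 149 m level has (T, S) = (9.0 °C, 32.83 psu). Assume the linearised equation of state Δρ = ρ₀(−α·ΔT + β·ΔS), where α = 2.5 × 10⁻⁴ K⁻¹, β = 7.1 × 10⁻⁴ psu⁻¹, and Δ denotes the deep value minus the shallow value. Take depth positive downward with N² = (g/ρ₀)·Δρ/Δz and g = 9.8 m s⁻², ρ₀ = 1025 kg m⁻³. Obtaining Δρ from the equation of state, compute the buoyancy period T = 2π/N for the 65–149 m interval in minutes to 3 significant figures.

10.6 min

ΔT = +1.4 K, ΔS = +1.67 psu (deep − shallow).
Δρ/ρ₀ = −αΔT + βΔS = -3.50 × 10⁻⁴ + 1.1857 × 10⁻³ = 8.357 × 10⁻⁴, so Δρ ≈ 0.8566 kg m⁻³.
N² = (g/ρ₀)·Δρ/Δz = g·(Δρ/ρ₀)/Δz = 9.8 × 8.357 × 10⁻⁴ / 84 = 9.7498 × 10⁻⁵ s⁻².
N = √(9.7498 × 10⁻⁵) = 9.8741 × 10⁻³ rad s⁻¹ → T = 2π/N = 636.33 s = 10.606 min ≈ 10.6 min.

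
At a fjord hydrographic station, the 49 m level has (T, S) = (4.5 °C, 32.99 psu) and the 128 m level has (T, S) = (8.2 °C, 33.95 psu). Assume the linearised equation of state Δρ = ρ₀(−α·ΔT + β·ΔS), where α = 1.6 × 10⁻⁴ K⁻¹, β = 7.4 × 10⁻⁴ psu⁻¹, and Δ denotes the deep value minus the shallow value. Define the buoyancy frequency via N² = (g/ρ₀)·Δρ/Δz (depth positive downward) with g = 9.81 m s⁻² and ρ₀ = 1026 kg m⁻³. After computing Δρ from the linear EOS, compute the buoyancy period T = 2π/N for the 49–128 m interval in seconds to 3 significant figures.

ΔT = +3.7 K, ΔS = +0.96 psu (deep − shallow).
Δρ/ρ₀ = −αΔT + βΔS = -5.92 × 10⁻⁴ + 7.104 × 10⁻⁴ = 1.184 × 10⁻⁴, so Δρ ≈ 0.1215 kg m⁻³.
N² = (g/ρ₀)·Δρ/Δz = g·(Δρ/ρ₀)/Δz = 9.81 × 1.184 × 10⁻⁴ / 79 = 1.4703 × 10⁻⁵ s⁻².
N = √(1.4703 × 10⁻⁵) = 3.8344 × 10⁻³ rad s⁻¹ → T = 2π/N = 1.6386 × 10³ s ≈ 1.64 × 10³ s.

1.64 × 10³ s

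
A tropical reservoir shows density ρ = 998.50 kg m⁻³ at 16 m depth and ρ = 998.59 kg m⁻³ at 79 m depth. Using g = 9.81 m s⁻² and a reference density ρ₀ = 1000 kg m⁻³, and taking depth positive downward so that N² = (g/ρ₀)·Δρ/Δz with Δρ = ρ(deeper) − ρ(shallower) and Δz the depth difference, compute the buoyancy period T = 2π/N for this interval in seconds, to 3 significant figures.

1.68 × 10³ s

Δρ = 998.59 − 998.50 = 0.09 kg m⁻³ over Δz = 79 − 16 = 63 m.
N² = (9.81/1000) × (0.09/63) = 1.4014 × 10⁻⁵ s⁻².
N = √(1.4014 × 10⁻⁵) = 3.7435 × 10⁻³ rad s⁻¹, so T = 2π/N = 1.6784 × 10³ s ≈ 1.68 × 10³ s.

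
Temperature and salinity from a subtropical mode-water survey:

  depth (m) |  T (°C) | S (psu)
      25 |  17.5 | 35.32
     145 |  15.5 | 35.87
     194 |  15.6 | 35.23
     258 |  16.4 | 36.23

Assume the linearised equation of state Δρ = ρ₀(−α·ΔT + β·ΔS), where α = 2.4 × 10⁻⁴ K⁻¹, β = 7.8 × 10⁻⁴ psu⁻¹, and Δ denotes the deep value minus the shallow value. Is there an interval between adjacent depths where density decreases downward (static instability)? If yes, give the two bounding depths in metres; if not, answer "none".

Evaluate Δρ/ρ₀ = −αΔT + βΔS across each adjacent pair:
  25–145 m: −αΔT+βΔS = −(2.4 × 10⁻⁴)(-2.0)+(7.8 × 10⁻⁴)(+0.55) = 9.1 × 10⁻⁴ → stable
  145–194 m: −αΔT+βΔS = −(2.4 × 10⁻⁴)(+0.1)+(7.8 × 10⁻⁴)(-0.64) = -5.2 × 10⁻⁴ → UNSTABLE
  194–258 m: −αΔT+βΔS = −(2.4 × 10⁻⁴)(+0.8)+(7.8 × 10⁻⁴)(+1.00) = 5.9 × 10⁻⁴ → stable
The 145–194 m interval has Δρ < 0: lighter water underlies denser water.

145–194 m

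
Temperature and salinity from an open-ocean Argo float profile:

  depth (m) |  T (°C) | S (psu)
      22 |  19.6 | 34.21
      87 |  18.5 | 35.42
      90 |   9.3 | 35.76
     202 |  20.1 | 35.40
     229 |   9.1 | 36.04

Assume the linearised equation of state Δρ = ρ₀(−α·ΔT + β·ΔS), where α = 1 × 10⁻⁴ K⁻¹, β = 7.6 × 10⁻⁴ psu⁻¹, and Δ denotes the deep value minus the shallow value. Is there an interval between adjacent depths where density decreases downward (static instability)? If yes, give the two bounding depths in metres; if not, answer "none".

Evaluate Δρ/ρ₀ = −αΔT + βΔS across each adjacent pair:
  22–87 m: −αΔT+βΔS = −(1 × 10⁻⁴)(-1.1)+(7.6 × 10⁻⁴)(+1.21) = 1.0 × 10⁻³ → stable
  87–90 m: −αΔT+βΔS = −(1 × 10⁻⁴)(-9.2)+(7.6 × 10⁻⁴)(+0.34) = 1.2 × 10⁻³ → stable
  90–202 m: −αΔT+βΔS = −(1 × 10⁻⁴)(+10.8)+(7.6 × 10⁻⁴)(-0.36) = -1.4 × 10⁻³ → UNSTABLE
  202–229 m: −αΔT+βΔS = −(1 × 10⁻⁴)(-11.0)+(7.6 × 10⁻⁴)(+0.64) = 1.6 × 10⁻³ → stable
The 90–202 m interval has Δρ < 0: lighter water underlies denser water.

90–202 m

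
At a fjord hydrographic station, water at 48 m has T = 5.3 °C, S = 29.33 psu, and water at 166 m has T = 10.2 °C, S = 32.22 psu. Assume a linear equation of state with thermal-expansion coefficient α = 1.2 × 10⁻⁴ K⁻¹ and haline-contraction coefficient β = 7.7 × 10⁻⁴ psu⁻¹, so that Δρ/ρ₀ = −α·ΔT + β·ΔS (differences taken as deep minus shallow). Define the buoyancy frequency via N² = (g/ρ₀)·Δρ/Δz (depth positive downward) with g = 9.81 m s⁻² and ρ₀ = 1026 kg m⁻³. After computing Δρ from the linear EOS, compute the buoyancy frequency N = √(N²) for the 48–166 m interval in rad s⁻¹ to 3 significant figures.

ΔT = +4.9 K, ΔS = +2.89 psu (deep − shallow).
Δρ/ρ₀ = −αΔT + βΔS = -5.88 × 10⁻⁴ + 2.2253 × 10⁻³ = 1.6373 × 10⁻³, so Δρ ≈ 1.680 kg m⁻³.
N² = (g/ρ₀)·Δρ/Δz = g·(Δρ/ρ₀)/Δz = 9.81 × 1.6373 × 10⁻³ / 118 = 1.3612 × 10⁻⁴ s⁻².
N = √(1.3612 × 10⁻⁴) = 0.011667 rad s⁻¹ ≈ 0.0117 rad s⁻¹.

0.0117 rad s⁻¹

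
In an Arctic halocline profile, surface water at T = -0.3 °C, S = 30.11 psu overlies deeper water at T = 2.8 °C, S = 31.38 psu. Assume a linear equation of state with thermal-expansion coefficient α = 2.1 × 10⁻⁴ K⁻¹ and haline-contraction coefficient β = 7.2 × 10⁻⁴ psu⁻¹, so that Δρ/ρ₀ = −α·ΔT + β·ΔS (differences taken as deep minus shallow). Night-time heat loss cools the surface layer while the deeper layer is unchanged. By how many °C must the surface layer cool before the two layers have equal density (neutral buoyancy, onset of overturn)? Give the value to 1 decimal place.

1.3 °C

Neutral buoyancy requires Δρ = 0, i.e. −α(T_deep − T_surf′) + β(S_deep − S_surf) = 0.
T_surf′ = T_deep − (β/α)·ΔS = 2.8 − (7.2 × 10⁻⁴/2.1 × 10⁻⁴)·(+1.27) = -1.554 °C.
Cooling required: -0.3 − (-1.554) = 1.254 °C.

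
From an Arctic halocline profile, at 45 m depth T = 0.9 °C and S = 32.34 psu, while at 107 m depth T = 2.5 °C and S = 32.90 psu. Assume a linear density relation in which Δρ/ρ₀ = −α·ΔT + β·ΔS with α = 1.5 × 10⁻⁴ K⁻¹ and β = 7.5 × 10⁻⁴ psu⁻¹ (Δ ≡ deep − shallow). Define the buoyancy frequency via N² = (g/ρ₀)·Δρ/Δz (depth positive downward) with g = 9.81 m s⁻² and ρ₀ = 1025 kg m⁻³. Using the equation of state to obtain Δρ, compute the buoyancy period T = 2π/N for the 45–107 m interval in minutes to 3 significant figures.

ΔT = +1.6 K, ΔS = +0.56 psu (deep − shallow).
Δρ/ρ₀ = −αΔT + βΔS = -2.40 × 10⁻⁴ + 4.20 × 10⁻⁴ = 1.80 × 10⁻⁴, so Δρ ≈ 0.1845 kg m⁻³.
N² = (g/ρ₀)·Δρ/Δz = g·(Δρ/ρ₀)/Δz = 9.81 × 1.80 × 10⁻⁴ / 62 = 2.8481 × 10⁻⁵ s⁻².
N = √(2.8481 × 10⁻⁵) = 5.3368 × 10⁻³ rad s⁻¹ → T = 2π/N = 1.1773 × 10³ s = 19.622 min ≈ 19.6 min.

19.6 min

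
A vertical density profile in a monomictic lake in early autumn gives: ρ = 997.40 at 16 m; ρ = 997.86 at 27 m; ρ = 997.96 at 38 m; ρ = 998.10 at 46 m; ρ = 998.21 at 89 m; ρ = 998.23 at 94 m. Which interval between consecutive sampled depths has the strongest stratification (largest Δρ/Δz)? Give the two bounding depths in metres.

Compute the density gradient over each adjacent pair:
  16–27 m: Δρ/Δz = 0.46/11 = 0.042 kg m⁻⁴
  27–38 m: Δρ/Δz = 0.10/11 = 9.1 × 10⁻³ kg m⁻⁴
  38–46 m: Δρ/Δz = 0.14/8 = 0.018 kg m⁻⁴
  46–89 m: Δρ/Δz = 0.11/43 = 2.6 × 10⁻³ kg m⁻⁴
  89–94 m: Δρ/Δz = 0.02/5 = 4.0 × 10⁻³ kg m⁻⁴
The largest gradient is in the 16–27 m interval — the pycnocline.

16–27 m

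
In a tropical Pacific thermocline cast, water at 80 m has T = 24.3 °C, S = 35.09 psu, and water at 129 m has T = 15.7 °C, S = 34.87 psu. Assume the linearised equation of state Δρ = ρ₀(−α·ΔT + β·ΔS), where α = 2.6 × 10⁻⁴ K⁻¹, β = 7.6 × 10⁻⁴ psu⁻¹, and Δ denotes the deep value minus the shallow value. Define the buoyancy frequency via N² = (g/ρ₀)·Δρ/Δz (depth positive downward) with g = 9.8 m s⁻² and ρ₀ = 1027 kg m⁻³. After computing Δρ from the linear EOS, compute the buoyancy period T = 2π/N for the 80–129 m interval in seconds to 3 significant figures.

309 s

ΔT = -8.6 K, ΔS = -0.22 psu (deep − shallow).
Δρ/ρ₀ = −αΔT + βΔS = 2.236 × 10⁻³ − 1.672 × 10⁻⁴ = 2.0688 × 10⁻³, so Δρ ≈ 2.125 kg m⁻³.
N² = (g/ρ₀)·Δρ/Δz = g·(Δρ/ρ₀)/Δz = 9.8 × 2.0688 × 10⁻³ / 49 = 4.1376 × 10⁻⁴ s⁻².
N = √(4.1376 × 10⁻⁴) = 0.020341 rad s⁻¹ → T = 2π/N = 308.89 s ≈ 309 s.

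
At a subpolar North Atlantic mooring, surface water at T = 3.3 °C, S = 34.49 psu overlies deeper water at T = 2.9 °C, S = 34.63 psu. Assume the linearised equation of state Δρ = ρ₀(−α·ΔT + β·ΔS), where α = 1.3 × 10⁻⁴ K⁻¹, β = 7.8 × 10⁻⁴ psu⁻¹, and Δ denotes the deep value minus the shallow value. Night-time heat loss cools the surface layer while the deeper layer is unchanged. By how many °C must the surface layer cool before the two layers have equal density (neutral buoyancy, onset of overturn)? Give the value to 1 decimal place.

1.2 °C

Neutral buoyancy requires Δρ = 0, i.e. −α(T_deep − T_surf′) + β(S_deep − S_surf) = 0.
T_surf′ = T_deep − (β/α)·ΔS = 2.9 − (7.8 × 10⁻⁴/1.3 × 10⁻⁴)·(+0.14) = 2.060 °C.
Cooling required: 3.3 − (2.060) = 1.240 °C.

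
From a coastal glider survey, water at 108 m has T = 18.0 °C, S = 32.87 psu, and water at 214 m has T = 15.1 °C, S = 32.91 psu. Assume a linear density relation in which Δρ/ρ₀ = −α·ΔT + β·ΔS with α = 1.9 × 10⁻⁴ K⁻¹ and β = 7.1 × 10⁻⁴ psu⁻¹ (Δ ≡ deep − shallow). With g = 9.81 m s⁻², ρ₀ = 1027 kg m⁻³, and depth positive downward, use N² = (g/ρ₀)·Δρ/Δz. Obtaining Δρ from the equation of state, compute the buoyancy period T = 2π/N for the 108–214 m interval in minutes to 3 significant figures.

14.3 min

ΔT = -2.9 K, ΔS = +0.04 psu (deep − shallow).
Δρ/ρ₀ = −αΔT + βΔS = 5.51 × 10⁻⁴ + 2.84 × 10⁻⁵ = 5.794 × 10⁻⁴, so Δρ ≈ 0.5950 kg m⁻³.
N² = (g/ρ₀)·Δρ/Δz = g·(Δρ/ρ₀)/Δz = 9.81 × 5.794 × 10⁻⁴ / 106 = 5.3622 × 10⁻⁵ s⁻².
N = √(5.3622 × 10⁻⁵) = 7.3227 × 10⁻³ rad s⁻¹ → T = 2π/N = 858.04 s = 14.301 min ≈ 14.3 min.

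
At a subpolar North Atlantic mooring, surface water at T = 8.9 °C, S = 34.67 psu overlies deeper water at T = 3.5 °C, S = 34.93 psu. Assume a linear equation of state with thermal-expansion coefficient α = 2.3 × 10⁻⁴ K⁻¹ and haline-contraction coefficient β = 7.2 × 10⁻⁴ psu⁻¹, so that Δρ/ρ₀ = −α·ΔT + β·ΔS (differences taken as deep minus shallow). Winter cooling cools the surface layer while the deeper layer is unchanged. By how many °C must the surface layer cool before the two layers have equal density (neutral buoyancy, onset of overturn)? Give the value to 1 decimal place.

6.2 °C

Neutral buoyancy requires Δρ = 0, i.e. −α(T_deep − T_surf′) + β(S_deep − S_surf) = 0.
T_surf′ = T_deep − (β/α)·ΔS = 3.5 − (7.2 × 10⁻⁴/2.3 × 10⁻⁴)·(+0.26) = 2.686 °C.
Cooling required: 8.9 − (2.686) = 6.214 °C.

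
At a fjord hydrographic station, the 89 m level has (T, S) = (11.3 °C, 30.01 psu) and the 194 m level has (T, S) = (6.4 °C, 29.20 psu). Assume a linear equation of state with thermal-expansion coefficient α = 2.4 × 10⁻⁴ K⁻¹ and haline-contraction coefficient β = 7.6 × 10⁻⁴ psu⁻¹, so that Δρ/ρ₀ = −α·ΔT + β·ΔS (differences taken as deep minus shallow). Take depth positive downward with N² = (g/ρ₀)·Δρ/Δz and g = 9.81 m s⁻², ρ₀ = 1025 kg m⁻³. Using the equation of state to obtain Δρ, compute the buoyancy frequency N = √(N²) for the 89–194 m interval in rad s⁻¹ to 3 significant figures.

ΔT = -4.9 K, ΔS = -0.81 psu (deep − shallow).
Δρ/ρ₀ = −αΔT + βΔS = 1.176 × 10⁻³ − 6.156 × 10⁻⁴ = 5.604 × 10⁻⁴, so Δρ ≈ 0.5744 kg m⁻³.
N² = (g/ρ₀)·Δρ/Δz = g·(Δρ/ρ₀)/Δz = 9.81 × 5.604 × 10⁻⁴ / 105 = 5.2357 × 10⁻⁵ s⁻².
N = √(5.2357 × 10⁻⁵) = 7.2358 × 10⁻³ rad s⁻¹ ≈ 7.24 × 10⁻³ rad s⁻¹.

7.24 × 10⁻³ rad s⁻¹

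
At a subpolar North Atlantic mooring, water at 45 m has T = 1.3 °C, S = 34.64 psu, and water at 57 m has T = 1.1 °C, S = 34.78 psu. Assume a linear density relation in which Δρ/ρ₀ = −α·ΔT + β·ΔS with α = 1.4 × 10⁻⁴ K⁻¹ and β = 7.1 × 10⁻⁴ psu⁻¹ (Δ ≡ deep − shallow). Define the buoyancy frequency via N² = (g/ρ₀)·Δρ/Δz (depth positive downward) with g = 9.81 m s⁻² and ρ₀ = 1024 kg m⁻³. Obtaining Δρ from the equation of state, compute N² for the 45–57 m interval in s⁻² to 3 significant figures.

ΔT = -0.2 K, ΔS = +0.14 psu (deep − shallow).
Δρ/ρ₀ = −αΔT + βΔS = 2.80 × 10⁻⁵ + 9.94 × 10⁻⁵ = 1.274 × 10⁻⁴, so Δρ ≈ 0.1305 kg m⁻³.
N² = (g/ρ₀)·Δρ/Δz = g·(Δρ/ρ₀)/Δz = 9.81 × 1.274 × 10⁻⁴ / 12 = 1.0415 × 10⁻⁴ s⁻² ≈ 1.04 × 10⁻⁴ s⁻².

1.04 × 10⁻⁴ s⁻²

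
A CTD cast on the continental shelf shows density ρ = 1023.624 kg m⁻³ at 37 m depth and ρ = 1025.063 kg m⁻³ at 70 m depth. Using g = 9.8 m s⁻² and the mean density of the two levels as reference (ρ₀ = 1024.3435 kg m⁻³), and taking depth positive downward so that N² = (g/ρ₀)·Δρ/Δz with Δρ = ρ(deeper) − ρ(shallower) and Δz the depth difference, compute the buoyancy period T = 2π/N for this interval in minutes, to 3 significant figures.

5.13 min

Δρ = 1025.063 − 1023.624 = 1.439 kg m⁻³ over Δz = 70 − 37 = 33 m.
N² = (9.8/1024.3435) × (1.439/33) = 4.1718 × 10⁻⁴ s⁻².
N = √(4.1718 × 10⁻⁴) = 0.020425 rad s⁻¹, so T = 2π/N = 307.62 s = 5.1270 min ≈ 5.13 min.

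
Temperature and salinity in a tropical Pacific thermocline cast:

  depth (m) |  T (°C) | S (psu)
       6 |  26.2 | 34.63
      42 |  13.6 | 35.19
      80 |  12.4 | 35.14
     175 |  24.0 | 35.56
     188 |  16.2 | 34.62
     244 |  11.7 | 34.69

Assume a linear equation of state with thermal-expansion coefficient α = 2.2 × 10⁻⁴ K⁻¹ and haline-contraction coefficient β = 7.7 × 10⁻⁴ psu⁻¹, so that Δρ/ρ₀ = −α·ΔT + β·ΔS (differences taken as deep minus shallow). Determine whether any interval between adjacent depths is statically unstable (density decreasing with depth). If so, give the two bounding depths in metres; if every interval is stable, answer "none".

80–175 m

Evaluate Δρ/ρ₀ = −αΔT + βΔS across each adjacent pair:
  6–42 m: −αΔT+βΔS = −(2.2 × 10⁻⁴)(-12.6)+(7.7 × 10⁻⁴)(+0.56) = 3.2 × 10⁻³ → stable
  42–80 m: −αΔT+βΔS = −(2.2 × 10⁻⁴)(-1.2)+(7.7 × 10⁻⁴)(-0.05) = 2.3 × 10⁻⁴ → stable
  80–175 m: −αΔT+βΔS = −(2.2 × 10⁻⁴)(+11.6)+(7.7 × 10⁻⁴)(+0.42) = -2.2 × 10⁻³ → UNSTABLE
  175–188 m: −αΔT+βΔS = −(2.2 × 10⁻⁴)(-7.8)+(7.7 × 10⁻⁴)(-0.94) = 9.9 × 10⁻⁴ → stable
  188–244 m: −αΔT+βΔS = −(2.2 × 10⁻⁴)(-4.5)+(7.7 × 10⁻⁴)(+0.07) = 1.0 × 10⁻³ → stable
The 80–175 m interval has Δρ < 0: lighter water underlies denser water.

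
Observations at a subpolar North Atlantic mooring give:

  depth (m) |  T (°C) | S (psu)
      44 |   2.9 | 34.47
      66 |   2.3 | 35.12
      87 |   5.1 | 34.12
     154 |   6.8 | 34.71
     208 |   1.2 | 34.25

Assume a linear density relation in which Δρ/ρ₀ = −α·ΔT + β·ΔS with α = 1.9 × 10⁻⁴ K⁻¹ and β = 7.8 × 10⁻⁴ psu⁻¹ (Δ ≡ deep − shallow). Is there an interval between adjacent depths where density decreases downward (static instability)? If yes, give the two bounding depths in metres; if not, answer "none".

66–87 m

Evaluate Δρ/ρ₀ = −αΔT + βΔS across each adjacent pair:
  44–66 m: −αΔT+βΔS = −(1.9 × 10⁻⁴)(-0.6)+(7.8 × 10⁻⁴)(+0.65) = 6.2 × 10⁻⁴ → stable
  66–87 m: −αΔT+βΔS = −(1.9 × 10⁻⁴)(+2.8)+(7.8 × 10⁻⁴)(-1.00) = -1.3 × 10⁻³ → UNSTABLE
  87–154 m: −αΔT+βΔS = −(1.9 × 10⁻⁴)(+1.7)+(7.8 × 10⁻⁴)(+0.59) = 1.4 × 10⁻⁴ → stable
  154–208 m: −αΔT+βΔS = −(1.9 × 10⁻⁴)(-5.6)+(7.8 × 10⁻⁴)(-0.46) = 7.1 × 10⁻⁴ → stable
The 66–87 m interval has Δρ < 0: lighter water underlies denser water.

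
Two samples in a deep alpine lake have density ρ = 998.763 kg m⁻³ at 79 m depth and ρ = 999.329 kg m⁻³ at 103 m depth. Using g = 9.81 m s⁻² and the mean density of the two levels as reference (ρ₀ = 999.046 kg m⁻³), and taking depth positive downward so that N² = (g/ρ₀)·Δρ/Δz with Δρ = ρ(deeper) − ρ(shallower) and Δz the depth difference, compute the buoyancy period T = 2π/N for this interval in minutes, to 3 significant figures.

Δρ = 999.329 − 998.763 = 0.566 kg m⁻³ over Δz = 103 − 79 = 24 m.
N² = (9.81/999.046) × (0.566/24) = 2.3157 × 10⁻⁴ s⁻².
N = √(2.3157 × 10⁻⁴) = 0.015217 rad s⁻¹, so T = 2π/N = 412.91 s = 6.8818 min ≈ 6.88 min.

6.88 min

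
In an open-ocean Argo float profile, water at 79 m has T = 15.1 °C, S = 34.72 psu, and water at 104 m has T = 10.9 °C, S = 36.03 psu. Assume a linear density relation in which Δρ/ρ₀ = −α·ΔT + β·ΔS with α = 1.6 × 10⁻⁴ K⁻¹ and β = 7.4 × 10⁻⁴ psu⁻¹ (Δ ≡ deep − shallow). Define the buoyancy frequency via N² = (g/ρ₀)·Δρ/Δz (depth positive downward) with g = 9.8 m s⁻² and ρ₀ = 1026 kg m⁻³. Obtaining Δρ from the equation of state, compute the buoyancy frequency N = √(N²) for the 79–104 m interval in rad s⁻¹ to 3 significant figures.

0.0254 rad s⁻¹

ΔT = -4.2 K, ΔS = +1.31 psu (deep − shallow).
Δρ/ρ₀ = −αΔT + βΔS = 6.72 × 10⁻⁴ + 9.694 × 10⁻⁴ = 1.6414 × 10⁻³, so Δρ ≈ 1.684 kg m⁻³.
N² = (g/ρ₀)·Δρ/Δz = g·(Δρ/ρ₀)/Δz = 9.8 × 1.6414 × 10⁻³ / 25 = 6.4343 × 10⁻⁴ s⁻².
N = √(6.4343 × 10⁻⁴) = 0.025366 rad s⁻¹ ≈ 0.0254 rad s⁻¹.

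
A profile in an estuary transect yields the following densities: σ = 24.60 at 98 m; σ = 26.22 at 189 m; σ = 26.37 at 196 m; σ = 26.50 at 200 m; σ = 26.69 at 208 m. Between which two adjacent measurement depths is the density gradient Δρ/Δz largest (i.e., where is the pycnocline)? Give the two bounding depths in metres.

196–200 m

Compute the density gradient over each adjacent pair:
  98–189 m: Δρ/Δz = 1.62/91 = 0.018 kg m⁻⁴
  189–196 m: Δρ/Δz = 0.15/7 = 0.021 kg m⁻⁴
  196–200 m: Δρ/Δz = 0.13/4 = 0.033 kg m⁻⁴
  200–208 m: Δρ/Δz = 0.19/8 = 0.024 kg m⁻⁴
The largest gradient is in the 196–200 m interval — the pycnocline.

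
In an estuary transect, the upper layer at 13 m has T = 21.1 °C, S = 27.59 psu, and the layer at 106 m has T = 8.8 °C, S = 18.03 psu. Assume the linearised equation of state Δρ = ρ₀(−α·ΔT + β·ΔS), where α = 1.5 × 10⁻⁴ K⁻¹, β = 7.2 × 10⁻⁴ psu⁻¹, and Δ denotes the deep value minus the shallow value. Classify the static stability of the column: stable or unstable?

ΔT = 8.8 − 21.1 = -12.3 K and ΔS = 18.03 − 27.59 = -9.56 psu (deep − shallow).
−αΔT = 1.845 × 10⁻³; βΔS = -6.8832 × 10⁻³; sum Δρ/ρ₀ = -5.0382 × 10⁻³.
Δρ/ρ₀ < 0, so Δρ < 0: deeper water is lighter → statically unstable; the column would overturn.

unstable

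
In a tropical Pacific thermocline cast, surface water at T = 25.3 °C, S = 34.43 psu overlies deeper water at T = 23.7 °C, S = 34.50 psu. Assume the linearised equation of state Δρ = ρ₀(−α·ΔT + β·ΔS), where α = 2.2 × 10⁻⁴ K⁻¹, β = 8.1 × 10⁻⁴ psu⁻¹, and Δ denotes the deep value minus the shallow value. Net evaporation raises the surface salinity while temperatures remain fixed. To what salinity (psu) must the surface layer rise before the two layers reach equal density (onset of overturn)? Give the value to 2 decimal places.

34.93 psu

Neutral buoyancy requires −α(T_deep − T_surf) + β(S_deep − S_surf′) = 0.
S_surf′ = S_deep − (α/β)·ΔT = 34.50 − (2.2 × 10⁻⁴/8.1 × 10⁻⁴)·(-1.6) = 34.9346 psu.
Increase required: 34.9346 − 34.43 = 0.5046 psu.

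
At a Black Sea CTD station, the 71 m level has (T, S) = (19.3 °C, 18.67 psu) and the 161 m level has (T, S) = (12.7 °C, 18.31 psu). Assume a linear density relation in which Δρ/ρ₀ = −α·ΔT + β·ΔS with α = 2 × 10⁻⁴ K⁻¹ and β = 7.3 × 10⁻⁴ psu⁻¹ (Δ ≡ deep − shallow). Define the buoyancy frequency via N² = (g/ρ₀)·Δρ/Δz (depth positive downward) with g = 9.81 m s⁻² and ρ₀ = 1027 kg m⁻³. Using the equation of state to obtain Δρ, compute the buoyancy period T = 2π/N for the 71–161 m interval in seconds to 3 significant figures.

585 s

ΔT = -6.6 K, ΔS = -0.36 psu (deep − shallow).
Δρ/ρ₀ = −αΔT + βΔS = 1.32 × 10⁻³ − 2.628 × 10⁻⁴ = 1.0572 × 10⁻³, so Δρ ≈ 1.086 kg m⁻³.
N² = (g/ρ₀)·Δρ/Δz = g·(Δρ/ρ₀)/Δz = 9.81 × 1.0572 × 10⁻³ / 90 = 1.1523 × 10⁻⁴ s⁻².
N = √(1.1523 × 10⁻⁴) = 0.010735 rad s⁻¹ → T = 2π/N = 585.30 s ≈ 585 s.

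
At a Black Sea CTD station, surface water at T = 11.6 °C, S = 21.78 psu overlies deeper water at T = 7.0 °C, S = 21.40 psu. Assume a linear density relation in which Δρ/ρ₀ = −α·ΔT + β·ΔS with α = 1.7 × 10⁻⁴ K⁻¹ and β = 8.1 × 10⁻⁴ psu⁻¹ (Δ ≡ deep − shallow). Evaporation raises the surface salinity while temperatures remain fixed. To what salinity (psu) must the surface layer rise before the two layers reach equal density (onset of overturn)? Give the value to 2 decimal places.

22.37 psu

Neutral buoyancy requires −α(T_deep − T_surf) + β(S_deep − S_surf′) = 0.
S_surf′ = S_deep − (α/β)·ΔT = 21.40 − (1.7 × 10⁻⁴/8.1 × 10⁻⁴)·(-4.6) = 22.3654 psu.
Increase required: 22.3654 − 21.78 = 0.5854 psu.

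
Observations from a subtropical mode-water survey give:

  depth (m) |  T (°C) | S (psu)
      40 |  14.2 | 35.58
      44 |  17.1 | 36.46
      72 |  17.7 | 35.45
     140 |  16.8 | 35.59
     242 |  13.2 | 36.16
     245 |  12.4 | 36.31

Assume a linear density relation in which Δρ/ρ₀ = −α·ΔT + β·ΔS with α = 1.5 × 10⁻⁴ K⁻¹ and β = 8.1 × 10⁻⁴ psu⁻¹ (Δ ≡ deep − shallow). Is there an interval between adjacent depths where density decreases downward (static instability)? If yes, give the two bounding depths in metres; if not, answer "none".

44–72 m

Evaluate Δρ/ρ₀ = −αΔT + βΔS across each adjacent pair:
  40–44 m: −αΔT+βΔS = −(1.5 × 10⁻⁴)(+2.9)+(8.1 × 10⁻⁴)(+0.88) = 2.8 × 10⁻⁴ → stable
  44–72 m: −αΔT+βΔS = −(1.5 × 10⁻⁴)(+0.6)+(8.1 × 10⁻⁴)(-1.01) = -9.1 × 10⁻⁴ → UNSTABLE
  72–140 m: −αΔT+βΔS = −(1.5 × 10⁻⁴)(-0.9)+(8.1 × 10⁻⁴)(+0.14) = 2.5 × 10⁻⁴ → stable
  140–242 m: −αΔT+βΔS = −(1.5 × 10⁻⁴)(-3.6)+(8.1 × 10⁻⁴)(+0.57) = 1.0 × 10⁻³ → stable
  242–245 m: −αΔT+βΔS = −(1.5 × 10⁻⁴)(-0.8)+(8.1 × 10⁻⁴)(+0.15) = 2.4 × 10⁻⁴ → stable
The 44–72 m interval has Δρ < 0: lighter water underlies denser water.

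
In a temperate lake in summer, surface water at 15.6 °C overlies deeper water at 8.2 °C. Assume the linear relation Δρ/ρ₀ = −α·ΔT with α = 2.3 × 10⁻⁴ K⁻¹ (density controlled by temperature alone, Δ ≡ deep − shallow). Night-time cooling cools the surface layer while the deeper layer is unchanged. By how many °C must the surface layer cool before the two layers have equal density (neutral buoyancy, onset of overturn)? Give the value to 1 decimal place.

7.4 °C

With temperature the only control, equal density requires T_surf′ = T_deep.
T_surf′ = 8.2 °C.
Cooling required: 15.6 − 8.2 = 7.4 °C.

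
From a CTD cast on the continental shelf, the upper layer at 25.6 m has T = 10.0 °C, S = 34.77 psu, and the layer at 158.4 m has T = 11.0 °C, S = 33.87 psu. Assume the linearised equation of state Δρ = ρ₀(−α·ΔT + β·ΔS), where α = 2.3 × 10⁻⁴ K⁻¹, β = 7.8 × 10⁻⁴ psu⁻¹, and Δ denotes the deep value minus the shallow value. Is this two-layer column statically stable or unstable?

ΔT = 11.0 − 10.0 = +1.0 K and ΔS = 33.87 − 34.77 = -0.90 psu (deep − shallow).
−αΔT = -2.30 × 10⁻⁴; βΔS = -7.02 × 10⁻⁴; sum Δρ/ρ₀ = -9.32 × 10⁻⁴.
Δρ/ρ₀ < 0, so Δρ < 0: deeper water is lighter → statically unstable; the column would overturn.

unstable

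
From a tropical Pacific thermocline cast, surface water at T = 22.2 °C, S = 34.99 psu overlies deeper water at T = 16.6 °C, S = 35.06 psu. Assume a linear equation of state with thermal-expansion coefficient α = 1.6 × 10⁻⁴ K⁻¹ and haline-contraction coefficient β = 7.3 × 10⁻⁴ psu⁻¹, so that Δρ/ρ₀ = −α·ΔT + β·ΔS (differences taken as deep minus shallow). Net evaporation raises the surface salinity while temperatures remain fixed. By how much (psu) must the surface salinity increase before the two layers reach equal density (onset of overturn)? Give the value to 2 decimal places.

Neutral buoyancy requires −α(T_deep − T_surf) + β(S_deep − S_surf′) = 0.
S_surf′ = S_deep − (α/β)·ΔT = 35.06 − (1.6 × 10⁻⁴/7.3 × 10⁻⁴)·(-5.6) = 36.2874 psu.
Increase required: 36.2874 − 34.99 = 1.2974 psu.

1.30 psu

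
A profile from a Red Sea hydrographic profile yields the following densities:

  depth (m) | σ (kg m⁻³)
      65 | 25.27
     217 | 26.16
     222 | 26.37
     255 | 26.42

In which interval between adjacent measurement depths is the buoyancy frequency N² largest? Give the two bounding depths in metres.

217–222 m

Compute the density gradient over each adjacent pair:
  65–217 m: Δρ/Δz = 0.89/152 = 5.9 × 10⁻³ kg m⁻⁴
  217–222 m: Δρ/Δz = 0.21/5 = 0.042 kg m⁻⁴
  222–255 m: Δρ/Δz = 0.05/33 = 1.5 × 10⁻³ kg m⁻⁴
The largest gradient is in the 217–222 m interval — the pycnocline.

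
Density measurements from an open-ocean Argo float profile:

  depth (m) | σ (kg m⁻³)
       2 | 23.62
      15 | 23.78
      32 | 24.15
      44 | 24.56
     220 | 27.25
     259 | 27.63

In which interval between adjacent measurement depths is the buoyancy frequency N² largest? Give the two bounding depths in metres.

32–44 m

Compute the density gradient over each adjacent pair:
  2–15 m: Δρ/Δz = 0.16/13 = 0.012 kg m⁻⁴
  15–32 m: Δρ/Δz = 0.37/17 = 0.022 kg m⁻⁴
  32–44 m: Δρ/Δz = 0.41/12 = 0.034 kg m⁻⁴
  44–220 m: Δρ/Δz = 2.69/176 = 0.015 kg m⁻⁴
  220–259 m: Δρ/Δz = 0.38/39 = 9.7 × 10⁻³ kg m⁻⁴
The largest gradient is in the 32–44 m interval — the pycnocline.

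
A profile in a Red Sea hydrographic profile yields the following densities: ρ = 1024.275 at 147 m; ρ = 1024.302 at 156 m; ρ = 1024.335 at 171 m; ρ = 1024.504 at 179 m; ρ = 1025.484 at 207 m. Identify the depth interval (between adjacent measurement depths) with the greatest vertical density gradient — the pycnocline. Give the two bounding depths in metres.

179–207 m

Compute the density gradient over each adjacent pair:
  147–156 m: Δρ/Δz = 0.027/9 = 3.0 × 10⁻³ kg m⁻⁴
  156–171 m: Δρ/Δz = 0.033/15 = 2.2 × 10⁻³ kg m⁻⁴
  171–179 m: Δρ/Δz = 0.169/8 = 0.021 kg m⁻⁴
  179–207 m: Δρ/Δz = 0.980/28 = 0.035 kg m⁻⁴
The largest gradient is in the 179–207 m interval — the pycnocline.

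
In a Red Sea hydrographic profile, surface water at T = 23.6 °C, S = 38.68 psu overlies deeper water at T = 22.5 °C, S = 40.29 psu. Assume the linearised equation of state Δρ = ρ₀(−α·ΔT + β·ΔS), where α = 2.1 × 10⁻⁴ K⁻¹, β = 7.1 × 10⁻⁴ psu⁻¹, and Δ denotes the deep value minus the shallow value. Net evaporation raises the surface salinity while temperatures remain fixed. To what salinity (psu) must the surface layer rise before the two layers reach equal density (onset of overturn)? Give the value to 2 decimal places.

40.62 psu

Neutral buoyancy requires −α(T_deep − T_surf) + β(S_deep − S_surf′) = 0.
S_surf′ = S_deep − (α/β)·ΔT = 40.29 − (2.1 × 10⁻⁴/7.1 × 10⁻⁴)·(-1.1) = 40.6154 psu.
Increase required: 40.6154 − 38.68 = 1.9354 psu.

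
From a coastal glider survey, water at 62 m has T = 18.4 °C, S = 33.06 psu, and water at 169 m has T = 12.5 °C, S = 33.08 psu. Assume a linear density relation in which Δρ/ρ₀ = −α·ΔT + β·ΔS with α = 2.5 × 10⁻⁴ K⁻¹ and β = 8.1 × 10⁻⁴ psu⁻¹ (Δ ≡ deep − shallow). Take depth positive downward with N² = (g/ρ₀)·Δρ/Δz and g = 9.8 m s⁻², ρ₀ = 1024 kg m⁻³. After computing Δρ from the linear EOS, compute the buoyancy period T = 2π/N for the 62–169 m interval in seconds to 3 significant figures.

538 s

ΔT = -5.9 K, ΔS = +0.02 psu (deep − shallow).
Δρ/ρ₀ = −αΔT + βΔS = 1.475 × 10⁻³ + 1.62 × 10⁻⁵ = 1.4912 × 10⁻³, so Δρ ≈ 1.527 kg m⁻³.
N² = (g/ρ₀)·Δρ/Δz = g·(Δρ/ρ₀)/Δz = 9.8 × 1.4912 × 10⁻³ / 107 = 1.3658 × 10⁻⁴ s⁻².
N = √(1.3658 × 10⁻⁴) = 0.011687 rad s⁻¹ → T = 2π/N = 537.62 s ≈ 538 s.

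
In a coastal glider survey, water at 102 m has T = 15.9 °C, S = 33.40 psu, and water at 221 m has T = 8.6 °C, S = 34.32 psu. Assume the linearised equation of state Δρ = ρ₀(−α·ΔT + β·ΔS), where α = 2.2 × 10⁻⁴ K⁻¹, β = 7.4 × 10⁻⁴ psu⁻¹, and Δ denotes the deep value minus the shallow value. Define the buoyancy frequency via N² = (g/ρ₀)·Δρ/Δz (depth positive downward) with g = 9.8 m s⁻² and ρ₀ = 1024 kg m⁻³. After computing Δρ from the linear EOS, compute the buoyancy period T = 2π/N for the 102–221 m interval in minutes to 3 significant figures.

7.63 min

ΔT = -7.3 K, ΔS = +0.92 psu (deep − shallow).
Δρ/ρ₀ = −αΔT + βΔS = 1.606 × 10⁻³ + 6.808 × 10⁻⁴ = 2.2868 × 10⁻³, so Δρ ≈ 2.342 kg m⁻³.
N² = (g/ρ₀)·Δρ/Δz = g·(Δρ/ρ₀)/Δz = 9.8 × 2.2868 × 10⁻³ / 119 = 1.8832 × 10⁻⁴ s⁻².
N = √(1.8832 × 10⁻⁴) = 0.013723 rad s⁻¹ → T = 2π/N = 457.86 s = 7.6310 min ≈ 7.63 min.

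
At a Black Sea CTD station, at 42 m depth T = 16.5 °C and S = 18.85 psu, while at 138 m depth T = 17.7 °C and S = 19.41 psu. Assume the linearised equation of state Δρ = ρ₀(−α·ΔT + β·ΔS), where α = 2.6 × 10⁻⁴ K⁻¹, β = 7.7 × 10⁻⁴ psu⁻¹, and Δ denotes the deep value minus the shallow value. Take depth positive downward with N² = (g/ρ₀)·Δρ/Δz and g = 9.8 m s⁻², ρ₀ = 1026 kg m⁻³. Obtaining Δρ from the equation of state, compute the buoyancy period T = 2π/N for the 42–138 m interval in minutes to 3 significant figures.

ΔT = +1.2 K, ΔS = +0.56 psu (deep − shallow).
Δρ/ρ₀ = −αΔT + βΔS = -3.12 × 10⁻⁴ + 4.312 × 10⁻⁴ = 1.192 × 10⁻⁴, so Δρ ≈ 0.1223 kg m⁻³.
N² = (g/ρ₀)·Δρ/Δz = g·(Δρ/ρ₀)/Δz = 9.8 × 1.192 × 10⁻⁴ / 96 = 1.2168 × 10⁻⁵ s⁻².
N = √(1.2168 × 10⁻⁵) = 3.4883 × 10⁻³ rad s⁻¹ → T = 2π/N = 1.8012 × 10³ s = 30.020 min ≈ 30.0 min.

30.0 min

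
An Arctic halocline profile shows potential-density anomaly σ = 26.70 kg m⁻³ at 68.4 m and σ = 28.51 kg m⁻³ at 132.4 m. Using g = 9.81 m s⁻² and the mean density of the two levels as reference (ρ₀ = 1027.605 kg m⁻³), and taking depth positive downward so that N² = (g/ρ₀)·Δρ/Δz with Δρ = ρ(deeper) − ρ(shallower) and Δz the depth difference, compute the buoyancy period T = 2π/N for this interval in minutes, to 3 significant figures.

Δρ = 1028.51 − 1026.70 = 1.81 kg m⁻³ over Δz = 132.4 − 68.4 = 64 m.
N² = (9.81/1027.605) × (1.81/64) = 2.6999 × 10⁻⁴ s⁻².
N = √(2.6999 × 10⁻⁴) = 0.016431 rad s⁻¹, so T = 2π/N = 382.40 s = 6.3733 min ≈ 6.37 min.

6.37 min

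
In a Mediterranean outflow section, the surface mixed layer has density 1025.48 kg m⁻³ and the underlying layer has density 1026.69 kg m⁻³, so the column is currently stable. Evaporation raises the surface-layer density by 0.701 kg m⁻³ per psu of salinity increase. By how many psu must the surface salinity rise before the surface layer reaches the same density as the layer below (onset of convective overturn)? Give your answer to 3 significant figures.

1.73 psu

Density deficit of the surface layer: 1026.69 − 1025.48 = 1.21 kg m⁻³.
Required change = 1.21 / 0.701 = 1.73 psu.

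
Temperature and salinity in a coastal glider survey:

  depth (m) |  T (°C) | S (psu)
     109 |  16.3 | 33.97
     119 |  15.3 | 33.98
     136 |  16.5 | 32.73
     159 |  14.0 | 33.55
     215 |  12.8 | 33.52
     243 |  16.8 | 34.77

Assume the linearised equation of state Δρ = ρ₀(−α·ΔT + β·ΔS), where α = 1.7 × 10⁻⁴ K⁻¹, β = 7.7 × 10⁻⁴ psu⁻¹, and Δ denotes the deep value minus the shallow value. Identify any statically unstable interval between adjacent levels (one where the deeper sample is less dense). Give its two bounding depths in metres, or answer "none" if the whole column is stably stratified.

119–136 m

Evaluate Δρ/ρ₀ = −αΔT + βΔS across each adjacent pair:
  109–119 m: −αΔT+βΔS = −(1.7 × 10⁻⁴)(-1.0)+(7.7 × 10⁻⁴)(+0.01) = 1.8 × 10⁻⁴ → stable
  119–136 m: −αΔT+βΔS = −(1.7 × 10⁻⁴)(+1.2)+(7.7 × 10⁻⁴)(-1.25) = -1.2 × 10⁻³ → UNSTABLE
  136–159 m: −αΔT+βΔS = −(1.7 × 10⁻⁴)(-2.5)+(7.7 × 10⁻⁴)(+0.82) = 1.1 × 10⁻³ → stable
  159–215 m: −αΔT+βΔS = −(1.7 × 10⁻⁴)(-1.2)+(7.7 × 10⁻⁴)(-0.03) = 1.8 × 10⁻⁴ → stable
  215–243 m: −αΔT+βΔS = −(1.7 × 10⁻⁴)(+4.0)+(7.7 × 10⁻⁴)(+1.25) = 2.8 × 10⁻⁴ → stable
The 119–136 m interval has Δρ < 0: lighter water underlies denser water.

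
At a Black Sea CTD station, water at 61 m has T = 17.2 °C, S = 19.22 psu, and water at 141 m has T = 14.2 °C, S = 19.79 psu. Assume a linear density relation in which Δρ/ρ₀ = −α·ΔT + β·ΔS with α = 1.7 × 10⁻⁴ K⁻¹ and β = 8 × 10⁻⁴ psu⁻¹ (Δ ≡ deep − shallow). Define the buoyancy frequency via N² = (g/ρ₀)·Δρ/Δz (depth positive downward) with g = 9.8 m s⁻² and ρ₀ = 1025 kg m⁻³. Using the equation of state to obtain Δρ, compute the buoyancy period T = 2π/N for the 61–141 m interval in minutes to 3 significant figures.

ΔT = -3.0 K, ΔS = +0.57 psu (deep − shallow).
Δρ/ρ₀ = −αΔT + βΔS = 5.10 × 10⁻⁴ + 4.56 × 10⁻⁴ = 9.66 × 10⁻⁴, so Δρ ≈ 0.9902 kg m⁻³.
N² = (g/ρ₀)·Δρ/Δz = g·(Δρ/ρ₀)/Δz = 9.8 × 9.66 × 10⁻⁴ / 80 = 1.1834 × 10⁻⁴ s⁻².
N = √(1.1834 × 10⁻⁴) = 0.010878 rad s⁻¹ → T = 2π/N = 577.60 s = 9.6267 min ≈ 9.63 min.

9.63 min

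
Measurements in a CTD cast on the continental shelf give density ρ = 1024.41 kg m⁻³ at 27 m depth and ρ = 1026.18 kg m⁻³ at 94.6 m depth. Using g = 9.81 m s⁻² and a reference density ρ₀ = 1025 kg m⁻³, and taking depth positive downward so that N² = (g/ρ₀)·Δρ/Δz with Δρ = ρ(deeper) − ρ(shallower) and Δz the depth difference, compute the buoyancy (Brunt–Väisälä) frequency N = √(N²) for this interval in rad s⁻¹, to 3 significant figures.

0.0158 rad s⁻¹

Δρ = 1026.18 − 1024.41 = 1.77 kg m⁻³ over Δz = 94.6 − 27 = 67.6 m.
N² = (9.81/1025) × (1.77/67.6) = 2.5059 × 10⁻⁴ s⁻².
N = √(2.5059 × 10⁻⁴) = 0.015830 rad s⁻¹ ≈ 0.0158 rad s⁻¹.
A positive N² confirms static stability across the interval.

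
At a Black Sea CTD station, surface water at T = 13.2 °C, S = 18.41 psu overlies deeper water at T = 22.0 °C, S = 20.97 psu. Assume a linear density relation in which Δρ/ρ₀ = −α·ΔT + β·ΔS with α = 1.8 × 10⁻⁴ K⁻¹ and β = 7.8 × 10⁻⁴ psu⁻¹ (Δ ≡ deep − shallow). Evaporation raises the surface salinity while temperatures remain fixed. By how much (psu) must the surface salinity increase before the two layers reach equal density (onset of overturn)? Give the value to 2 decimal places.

Neutral buoyancy requires −α(T_deep − T_surf) + β(S_deep − S_surf′) = 0.
S_surf′ = S_deep − (α/β)·ΔT = 20.97 − (1.8 × 10⁻⁴/7.8 × 10⁻⁴)·(+8.8) = 18.9392 psu.
Increase required: 18.9392 − 18.41 = 0.5292 psu.

0.53 psu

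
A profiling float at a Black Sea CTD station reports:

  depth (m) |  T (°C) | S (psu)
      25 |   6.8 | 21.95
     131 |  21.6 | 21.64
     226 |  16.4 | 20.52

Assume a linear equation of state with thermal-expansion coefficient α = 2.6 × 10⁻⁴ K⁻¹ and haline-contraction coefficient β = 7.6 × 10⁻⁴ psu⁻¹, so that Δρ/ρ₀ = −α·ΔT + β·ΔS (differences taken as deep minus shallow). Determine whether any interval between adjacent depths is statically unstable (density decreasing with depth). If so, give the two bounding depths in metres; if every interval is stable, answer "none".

Evaluate Δρ/ρ₀ = −αΔT + βΔS across each adjacent pair:
  25–131 m: −αΔT+βΔS = −(2.6 × 10⁻⁴)(+14.8)+(7.6 × 10⁻⁴)(-0.31) = -4.1 × 10⁻³ → UNSTABLE
  131–226 m: −αΔT+βΔS = −(2.6 × 10⁻⁴)(-5.2)+(7.6 × 10⁻⁴)(-1.12) = 5.0 × 10⁻⁴ → stable
The 25–131 m interval has Δρ < 0: lighter water underlies denser water.

25–131 m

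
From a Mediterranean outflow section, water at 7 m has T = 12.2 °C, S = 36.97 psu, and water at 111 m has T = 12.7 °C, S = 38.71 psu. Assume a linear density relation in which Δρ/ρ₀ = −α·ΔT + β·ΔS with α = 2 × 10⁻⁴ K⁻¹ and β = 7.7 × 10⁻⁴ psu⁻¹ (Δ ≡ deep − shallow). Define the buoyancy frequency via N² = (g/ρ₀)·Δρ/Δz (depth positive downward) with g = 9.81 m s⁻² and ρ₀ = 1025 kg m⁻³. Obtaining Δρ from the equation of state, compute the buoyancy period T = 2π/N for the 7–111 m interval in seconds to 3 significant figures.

ΔT = +0.5 K, ΔS = +1.74 psu (deep − shallow).
Δρ/ρ₀ = −αΔT + βΔS = -1.00 × 10⁻⁴ + 1.3398 × 10⁻³ = 1.2398 × 10⁻³, so Δρ ≈ 1.271 kg m⁻³.
N² = (g/ρ₀)·Δρ/Δz = g·(Δρ/ρ₀)/Δz = 9.81 × 1.2398 × 10⁻³ / 104 = 1.1695 × 10⁻⁴ s⁻².
N = √(1.1695 × 10⁻⁴) = 0.010814 rad s⁻¹ → T = 2π/N = 581.02 s ≈ 581 s.

581 s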